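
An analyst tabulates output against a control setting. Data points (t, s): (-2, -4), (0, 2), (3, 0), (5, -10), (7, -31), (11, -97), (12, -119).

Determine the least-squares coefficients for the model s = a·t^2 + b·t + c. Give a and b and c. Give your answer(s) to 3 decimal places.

Normal-equation sums: Σt^2·t^2 = 38500, Σt^2·t = 3546, Σt^2 = 352, Σt·t = 352, Σt = 36, Σ1 = 7.
Moment sums: Σt^2·s = -30658, Σt·s = -2754, Σs = -259.
AᵀA·[a, b, c]ᵀ = Aᵀs becomes [[38500, 3546, 352]; [3546, 352, 36]; [352, 36, 7]]·[a, b, c]ᵀ = [-30658, -2754, -259]ᵀ.
Solving the 3×3 system (Gaussian elimination) gives a = -276601/267067, b = 601299/267067, c = 935205/267067.

a = -1.036, b = 2.251, c = 3.502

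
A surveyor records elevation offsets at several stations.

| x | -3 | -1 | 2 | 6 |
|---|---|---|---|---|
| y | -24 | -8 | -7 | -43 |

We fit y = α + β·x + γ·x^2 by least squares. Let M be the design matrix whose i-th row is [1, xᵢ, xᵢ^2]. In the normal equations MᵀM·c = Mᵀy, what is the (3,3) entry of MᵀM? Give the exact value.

Row 3 ↔ basis x^2, column 3 ↔ basis x^2, so (MᵀM)_{3,3} = Σᵢ (x^2)·(x^2) = (9)·(9) + (1)·(1) + (4)·(4) + (36)·(36) = 1394.

1394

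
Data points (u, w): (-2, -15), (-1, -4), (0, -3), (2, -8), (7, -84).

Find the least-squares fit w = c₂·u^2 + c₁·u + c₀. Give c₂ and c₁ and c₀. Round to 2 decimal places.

Entries of AᵀA: Σu^2·u^2 = 2434, Σu^2·u = 342, Σu^2 = 58, Σu·u = 58, Σu = 6, Σ1 = 5.
And Σu^2·w = -4212, Σu·w = -570, Σw = -114.
So AᵀA·[c₂, c₁, c₀]ᵀ = Aᵀw: [[2434, 342, 58]; [342, 58, 6]; [58, 6, 5]]·[c₂, c₁, c₀]ᵀ = [-4212, -570, -114]ᵀ.
Row-reducing yields c₂ = -35985/19084, c₁ = 30219/19084, c₀ = -13488/4771.

c₂ = -1.89, c₁ = 1.58, c₀ = -2.83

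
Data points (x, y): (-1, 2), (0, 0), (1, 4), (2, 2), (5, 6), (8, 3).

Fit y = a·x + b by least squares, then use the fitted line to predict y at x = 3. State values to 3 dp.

ŷ = 2.986

Sums needed: Σx·x = 95, Σx = 15, Σ1 = 6.
Moment sums: Σx·y = 60, Σy = 17.
Determinant 95·6 − 15² = 345.
a = (60·6 − 15·17)/345 = 7/23; b = (95·17 − 15·60)/345 = 143/69.
At x = 3: ŷ = (7/23)·(3) + (143/69)·(1) = 206/69.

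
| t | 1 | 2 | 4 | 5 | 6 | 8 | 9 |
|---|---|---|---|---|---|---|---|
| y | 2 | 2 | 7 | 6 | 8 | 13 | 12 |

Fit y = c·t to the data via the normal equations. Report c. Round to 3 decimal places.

Forming MᵀM = [[227]] and Mᵀy = [324]ᵀ gives MᵀM·[c]ᵀ = Mᵀy.
c = 324/227 = 1.42731.

c = 1.427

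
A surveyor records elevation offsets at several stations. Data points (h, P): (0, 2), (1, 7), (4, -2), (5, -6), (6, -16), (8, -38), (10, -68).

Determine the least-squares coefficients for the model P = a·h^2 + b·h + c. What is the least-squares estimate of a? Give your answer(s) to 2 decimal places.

a = -1.01

AᵀA·[a, b, c]ᵀ = AᵀP reads: 16274·a + 1918·b + 242·c = -9983;  1918·a + 242·b + 34·c = -1111;  242·a + 34·b + 7·c = -121.
(Σh^2·h^2 = 16274, Σh^2·h = 1918, Σh^2 = 242, Σh·h = 242, Σh = 34, Σ1 = 7, Σh^2·P = -9983, Σh·P = -1111, ΣP = -121.)
Row-reducing yields a = -33357/32872, b = 98475/32872, c = 26669/8218.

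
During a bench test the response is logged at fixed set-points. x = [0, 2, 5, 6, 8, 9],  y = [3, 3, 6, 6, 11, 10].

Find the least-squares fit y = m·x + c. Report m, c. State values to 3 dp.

m = 0.917, c = 1.917

Compute the Gram sums: Σx·x = 210, Σx = 30, Σ1 = 6.
Right-hand side: Σx·y = 250, Σy = 39.
MᵀM·[m, c]ᵀ = Mᵀy becomes [[210, 30]; [30, 6]]·[m, c]ᵀ = [250, 39]ᵀ.
Determinant 210·6 − 30² = 360.
m = (250·6 − 30·39)/360 = 11/12; c = (210·39 − 30·250)/360 = 23/12.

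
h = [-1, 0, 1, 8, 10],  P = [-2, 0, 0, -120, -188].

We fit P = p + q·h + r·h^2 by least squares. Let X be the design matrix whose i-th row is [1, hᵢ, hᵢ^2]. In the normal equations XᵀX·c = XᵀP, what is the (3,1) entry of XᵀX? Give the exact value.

166

Row 3 ↔ basis h^2, column 1 ↔ basis 1, so (XᵀX)_{3,1} = Σᵢ h^2 = (1)·(1) + (0)·(1) + (1)·(1) + (64)·(1) + (100)·(1) = 166.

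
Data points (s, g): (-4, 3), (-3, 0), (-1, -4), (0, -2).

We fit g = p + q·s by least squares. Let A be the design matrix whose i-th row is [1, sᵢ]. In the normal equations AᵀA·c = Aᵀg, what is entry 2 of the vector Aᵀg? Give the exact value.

-8

Entry 2 ↔ basis s, so (Aᵀg)_{2} = Σᵢ (s)·gᵢ = (-4)·(3) + (-3)·(0) + (-1)·(-4) + (0)·(-2) = -8.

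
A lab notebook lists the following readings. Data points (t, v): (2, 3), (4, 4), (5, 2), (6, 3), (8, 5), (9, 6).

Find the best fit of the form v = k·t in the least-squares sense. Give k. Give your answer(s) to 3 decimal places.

k = 0.637

Entries of XᵀX: Σt·t = 226.
And Σt·v = 144.
k = 144/226 = 0.637168.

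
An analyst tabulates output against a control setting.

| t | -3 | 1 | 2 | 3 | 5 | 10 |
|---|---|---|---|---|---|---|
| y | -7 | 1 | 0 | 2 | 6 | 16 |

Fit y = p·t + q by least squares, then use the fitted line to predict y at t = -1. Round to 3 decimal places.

ŷ = -3.979

Sums needed: Σt·t = 148, Σt = 18, Σ1 = 6.
And Σt·y = 218, Σy = 18.
Eliminating q: 6·(row 1) − 18·(row 2) gives 564·p = 6·218 − 18·18 = 984, so p = 82/47.
Then q = (18 − 18·(82/47))/6 = -105/47.
At t = -1: ŷ = (82/47)·(-1) + (-105/47)·(1) = -187/47.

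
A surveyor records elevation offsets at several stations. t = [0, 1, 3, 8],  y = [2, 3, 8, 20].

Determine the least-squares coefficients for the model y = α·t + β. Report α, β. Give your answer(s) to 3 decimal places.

α = 2.316, β = 1.303

The normal equations are: 74·α + 12·β = 187;  12·α + 4·β = 33.
(Σt·t = 74, Σt = 12, Σ1 = 4, Σt·y = 187, Σy = 33.)
Δ = 74·4 − 12² = 152.
α = (187·4 − 12·33)/152 = 44/19; β = (74·33 − 12·187)/152 = 99/76.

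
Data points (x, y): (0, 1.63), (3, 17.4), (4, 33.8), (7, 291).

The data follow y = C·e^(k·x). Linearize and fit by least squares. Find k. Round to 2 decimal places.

With ln yᵢ as the transformed response and xᵢ as the regressor:
Over the data: Σx = 14.0000, Σ(x)² = 74.0000, Σln y = 12.5388, Σx·ln y = 62.3645.
Normal system: [[74.0000, 14.0000]; [14.0000, 4]]·[k, ln C]ᵀ = [62.3645, 12.5388]ᵀ.
Δ = 74.0000·4 − (14.0000)² = 100.0000; k = (62.3645·4 − 14.0000·12.5388)/100.0000 = 0.73914, ln C = (74.0000·12.5388 − 14.0000·62.3645)/100.0000 = 0.54771.

k = 0.74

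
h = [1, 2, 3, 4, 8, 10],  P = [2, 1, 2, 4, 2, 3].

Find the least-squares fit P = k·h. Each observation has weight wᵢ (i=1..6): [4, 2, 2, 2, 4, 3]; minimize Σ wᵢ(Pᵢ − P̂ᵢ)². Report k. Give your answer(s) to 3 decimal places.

Forming XᵀWX = [[618]] and XᵀWP = [210]ᵀ gives XᵀWX·[k]ᵀ = XᵀWP.
k = 210/618 = 0.339806.

k = 0.340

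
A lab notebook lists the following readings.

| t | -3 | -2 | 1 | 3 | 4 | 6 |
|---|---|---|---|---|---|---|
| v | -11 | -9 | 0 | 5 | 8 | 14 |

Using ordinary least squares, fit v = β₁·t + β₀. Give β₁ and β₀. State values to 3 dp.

β₁ = 2.789, β₀ = -3.016

The normal equations are: 75·β₁ + 9·β₀ = 182;  9·β₁ + 6·β₀ = 7.
(Σt·t = 75, Σt = 9, Σ1 = 6, Σt·v = 182, Σv = 7.)
Determinant 75·6 − 9² = 369.
β₁ = (182·6 − 9·7)/369 = 343/123; β₀ = (75·7 − 9·182)/369 = -371/123.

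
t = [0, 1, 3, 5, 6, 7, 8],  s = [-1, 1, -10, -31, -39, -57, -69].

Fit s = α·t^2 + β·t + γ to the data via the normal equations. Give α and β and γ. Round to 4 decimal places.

α = -1.0013, β = -0.9046, γ = 0.7686

From the data, Σt^2·t^2 = 8500, Σt^2·t = 1224, Σt^2 = 184, Σt·t = 184, Σt = 30, Σ1 = 7.
Moment sums: Σt^2·s = -9477, Σt·s = -1369, Σs = -206.
Normal equations: [[8500, 1224, 184]; [1224, 184, 30]; [184, 30, 7]]·[α, β, γ]ᵀ = [-9477, -1369, -206]ᵀ.
Solving the 3×3 system (Gaussian elimination) gives α = -23587/23556, β = -7103/7852, γ = 9053/11778.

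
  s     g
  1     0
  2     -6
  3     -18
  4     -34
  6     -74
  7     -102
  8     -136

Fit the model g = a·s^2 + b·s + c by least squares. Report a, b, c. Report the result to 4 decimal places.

From the data, Σs^2·s^2 = 8147, Σs^2·s = 1171, Σs^2 = 179, Σs·s = 179, Σs = 31, Σ1 = 7.
Moment sums: Σs^2·g = -17096, Σs·g = -2448, Σg = -370.
So XᵀX·[a, b, c]ᵀ = Xᵀg: [[8147, 1171, 179]; [1171, 179, 31]; [179, 31, 7]]·[a, b, c]ᵀ = [-17096, -2448, -370]ᵀ.
Solving the 3×3 system (Gaussian elimination) gives a = -10741/5082, b = -1207/5082, c = 1898/847.

a = -2.1135, b = -0.2375, c = 2.2409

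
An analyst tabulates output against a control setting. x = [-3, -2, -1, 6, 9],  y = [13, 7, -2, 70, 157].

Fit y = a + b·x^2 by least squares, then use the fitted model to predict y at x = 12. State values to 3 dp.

ŷ = 282.397

Forming MᵀM = [[5, 131]; [131, 7955]] and Mᵀy = [245, 15380]ᵀ gives MᵀM·[a, b]ᵀ = Mᵀy.
Eliminating b: 7955·(row 1) − 131·(row 2) gives 22614·a = 7955·245 − 131·15380 = -65805, so a = -21935/7538.
Then b = (15380 − 131·(-21935/7538))/7955 = 14935/7538.
At x = 12: ŷ = (-21935/7538)·(1) + (14935/7538)·(144) = 2128705/7538.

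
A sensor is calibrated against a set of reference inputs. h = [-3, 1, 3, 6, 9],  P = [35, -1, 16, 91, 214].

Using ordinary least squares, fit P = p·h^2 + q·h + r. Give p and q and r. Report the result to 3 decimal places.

p = 2.986, q = -2.913, r = -0.885

Forming AᵀA = [[8020, 946, 136]; [946, 136, 16]; [136, 16, 5]] and AᵀP = [21068, 2414, 355]ᵀ gives AᵀA·[p, q, r]ᵀ = AᵀP.
Inverting the 3×3 Gram matrix, [p, q, r]ᵀ = [43741/14651, -42676/14651, -1853/2093]ᵀ.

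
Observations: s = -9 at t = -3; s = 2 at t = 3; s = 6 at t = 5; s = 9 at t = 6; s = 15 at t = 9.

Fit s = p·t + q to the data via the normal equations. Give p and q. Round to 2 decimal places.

From the data, Σt·t = 160, Σt = 20, Σ1 = 5.
For Xᵀs: Σt·s = 252, Σs = 23.
XᵀX·[p, q]ᵀ = Xᵀs becomes [[160, 20]; [20, 5]]·[p, q]ᵀ = [252, 23]ᵀ.
Δ = 160·5 − 20² = 400.
p = (252·5 − 20·23)/400 = 2; q = (160·23 − 20·252)/400 = -17/5.

p = 2.00, q = -3.40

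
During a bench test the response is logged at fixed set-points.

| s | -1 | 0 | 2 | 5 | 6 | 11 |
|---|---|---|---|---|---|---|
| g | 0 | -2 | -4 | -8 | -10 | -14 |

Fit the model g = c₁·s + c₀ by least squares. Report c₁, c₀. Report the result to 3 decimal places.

c₁ = -1.177, c₀ = -1.821

Normal-equation sums: Σs·s = 187, Σs = 23, Σ1 = 6.
Right-hand side: Σs·g = -262, Σg = -38.
So MᵀM·[c₁, c₀]ᵀ = Mᵀg: [[187, 23]; [23, 6]]·[c₁, c₀]ᵀ = [-262, -38]ᵀ.
det = 187·6 − 23² = 593.
c₁ = ((-262)·6 − 23·(-38))/593 = -698/593; c₀ = (187·(-38) − 23·(-262))/593 = -1080/593.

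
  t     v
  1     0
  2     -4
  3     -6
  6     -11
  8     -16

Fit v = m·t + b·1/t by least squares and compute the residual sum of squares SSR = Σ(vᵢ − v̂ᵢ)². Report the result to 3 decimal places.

SSR = 1.657

From the data, Σt·t = 114, Σt·1/t = 5, Σ1/t·1/t = 809/576.
Moment sums: Σt·v = -220, Σ1/t·v = -47/6.
AᵀA·[m, b]ᵀ = Aᵀv becomes [[114, 5]; [5, 809/576]]·[m, b]ᵀ = [-220, -47/6]ᵀ.
Determinant 114·(809/576) − 5² = 12971/96.
m = ((-220)·(809/576) − 5·(-47/6))/(12971/96) = -77710/38913; b = (114·(-47/6) − 5·(-220))/(12971/96) = 19872/12971.
Residuals: 166/357, -30040/38913, -6740/12971, 9427/12971, -8380/38913; SSR = 64469/38913.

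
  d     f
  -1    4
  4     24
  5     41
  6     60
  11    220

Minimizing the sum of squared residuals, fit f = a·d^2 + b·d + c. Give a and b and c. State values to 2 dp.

a = 1.99, b = -1.90, c = 0.10

The normal equations are: 16819·a + 1735·b + 199·c = 30193;  1735·a + 199·b + 25·c = 3077;  199·a + 25·b + 5·c = 349.
(Σd^2·d^2 = 16819, Σd^2·d = 1735, Σd^2 = 199, Σd·d = 199, Σd = 25, Σ1 = 5, Σd^2·f = 30193, Σd·f = 3077, Σf = 349.)
Row-reducing yields a = 7457/3747, b = -7124/3747, c = 124/1249.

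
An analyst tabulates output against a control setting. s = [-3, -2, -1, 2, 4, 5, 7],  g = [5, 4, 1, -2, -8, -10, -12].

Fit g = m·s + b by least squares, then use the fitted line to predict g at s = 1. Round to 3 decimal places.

ĝ = -1.866

Normal-equation sums: Σs·s = 108, Σs = 12, Σ1 = 7.
Right-hand side: Σs·g = -194, Σg = -22.
So AᵀA·[m, b]ᵀ = Aᵀg: [[108, 12]; [12, 7]]·[m, b]ᵀ = [-194, -22]ᵀ.
det = 108·7 − 12² = 612.
m = ((-194)·7 − 12·(-22))/612 = -547/306; b = (108·(-22) − 12·(-194))/612 = -4/51.
At s = 1: ĝ = (-547/306)·(1) + (-4/51)·(1) = -571/306.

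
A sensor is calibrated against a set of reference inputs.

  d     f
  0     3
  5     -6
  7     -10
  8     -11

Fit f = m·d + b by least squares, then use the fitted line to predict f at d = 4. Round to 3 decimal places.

f̂ = -4.211

With design matrix X, XᵀX = [[138, 20]; [20, 4]] and Xᵀf = [-188, -24]ᵀ.
Eliminating b: 4·(row 1) − 20·(row 2) gives 152·m = 4·(-188) − 20·(-24) = -272, so m = -34/19.
Then b = ((-24) − 20·(-34/19))/4 = 56/19.
At d = 4: f̂ = (-34/19)·(4) + (56/19)·(1) = -80/19.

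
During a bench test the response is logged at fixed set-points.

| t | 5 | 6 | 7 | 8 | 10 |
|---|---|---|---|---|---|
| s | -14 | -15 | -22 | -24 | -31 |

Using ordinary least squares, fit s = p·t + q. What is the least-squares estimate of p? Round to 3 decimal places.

AᵀA·[p, q]ᵀ = Aᵀs reads: 274·p + 36·q = -816;  36·p + 5·q = -106.
(Σt·t = 274, Σt = 36, Σ1 = 5, Σt·s = -816, Σs = -106.)
Eliminating q: 5·(row 1) − 36·(row 2) gives 74·p = 5·(-816) − 36·(-106) = -264, so p = -132/37.
Then q = ((-106) − 36·(-132/37))/5 = 166/37.

p = -3.568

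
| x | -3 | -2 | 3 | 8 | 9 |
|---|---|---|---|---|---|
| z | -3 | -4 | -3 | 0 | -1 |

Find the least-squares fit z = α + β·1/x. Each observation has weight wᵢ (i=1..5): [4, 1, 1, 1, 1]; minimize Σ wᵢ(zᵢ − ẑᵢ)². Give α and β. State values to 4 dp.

Sums needed: Σwᵢ·1 = 8, Σwᵢ·1/x = -91/72, Σwᵢ·1/x·1/x = 4321/5184.
And Σwᵢ·z = -20, Σwᵢ·1/x·z = 44/9.
det = 8·(4321/5184) − (-91/72)² = 26287/5184.
α = ((-20)·(4321/5184) − (-91/72)·(44/9))/(26287/5184) = -54388/26287; β = (8·(44/9) − (-91/72)·(-20))/(26287/5184) = 71712/26287.

α = -2.0690, β = 2.7280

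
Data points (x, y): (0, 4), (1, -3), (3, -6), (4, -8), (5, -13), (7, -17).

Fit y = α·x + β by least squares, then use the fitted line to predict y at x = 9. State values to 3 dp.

Sums needed: Σx·x = 100, Σx = 20, Σ1 = 6.
Moment sums: Σx·y = -237, Σy = -43.
Determinant 100·6 − 20² = 200.
α = ((-237)·6 − 20·(-43))/200 = -281/100; β = (100·(-43) − 20·(-237))/200 = 11/5.
At x = 9: ŷ = (-281/100)·(9) + (11/5)·(1) = -2309/100.

ŷ = -23.090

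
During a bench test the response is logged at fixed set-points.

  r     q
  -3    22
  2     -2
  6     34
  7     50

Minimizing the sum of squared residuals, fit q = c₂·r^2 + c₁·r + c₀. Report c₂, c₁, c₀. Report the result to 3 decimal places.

With design matrix M, MᵀM = [[3794, 540, 98]; [540, 98, 12]; [98, 12, 4]] and Mᵀq = [3864, 484, 104]ᵀ.
Solving the 3×3 system (Gaussian elimination) gives c₂ = 3928/2585, c₁ = -8414/2585, c₀ = -344/235.

c₂ = 1.520, c₁ = -3.255, c₀ = -1.464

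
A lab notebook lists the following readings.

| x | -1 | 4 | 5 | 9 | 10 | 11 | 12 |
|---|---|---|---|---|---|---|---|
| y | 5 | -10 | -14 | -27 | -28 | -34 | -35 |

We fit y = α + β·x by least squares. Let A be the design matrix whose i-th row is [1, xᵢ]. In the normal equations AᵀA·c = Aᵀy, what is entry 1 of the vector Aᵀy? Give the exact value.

Entry 1 ↔ basis 1, so (Aᵀy)_{1} = Σᵢ yᵢ = (1)·(5) + (1)·(-10) + (1)·(-14) + (1)·(-27) + (1)·(-28) + (1)·(-34) + (1)·(-35) = -143.

-143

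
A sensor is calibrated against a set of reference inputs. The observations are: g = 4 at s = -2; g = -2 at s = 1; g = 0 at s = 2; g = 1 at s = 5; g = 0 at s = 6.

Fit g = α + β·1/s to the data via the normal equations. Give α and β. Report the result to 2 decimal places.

α = 1.66, β = -3.87

Compute the Gram sums: Σ1 = 5, Σ1/s = 41/30, Σ1/s·1/s = 1411/900.
Moment sums: Σg = 3, Σ1/s·g = -19/5.
Δ = 5·(1411/900) − (41/30)² = 2687/450.
α = (3·(1411/900) − (41/30)·(-19/5))/(2687/450) = 8907/5374; β = (5·(-19/5) − (41/30)·3)/(2687/450) = -10395/2687.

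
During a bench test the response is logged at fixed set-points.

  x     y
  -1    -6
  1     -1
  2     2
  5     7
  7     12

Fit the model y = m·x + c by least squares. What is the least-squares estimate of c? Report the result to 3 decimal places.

c = -3.294

Forming AᵀA = [[80, 14]; [14, 5]] and Aᵀy = [128, 14]ᵀ gives AᵀA·[m, c]ᵀ = Aᵀy.
Eliminating c: 5·(row 1) − 14·(row 2) gives 204·m = 5·128 − 14·14 = 444, so m = 37/17.
Then c = (14 − 14·(37/17))/5 = -56/17.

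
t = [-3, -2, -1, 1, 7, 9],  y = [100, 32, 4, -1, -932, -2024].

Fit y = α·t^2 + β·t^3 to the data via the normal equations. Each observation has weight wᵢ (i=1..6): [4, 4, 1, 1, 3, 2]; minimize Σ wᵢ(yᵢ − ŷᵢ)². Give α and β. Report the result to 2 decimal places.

α = 2.01, β = -3.00

Forming AᵀWA = [[20715, 167419]; [167419, 1419003]] and AᵀWy = [-460777, -3921849]ᵀ gives AᵀWA·[α, β]ᵀ = AᵀWy.
Determinant 20715·1419003 − 167419² = 1365525584.
α = ((-460777)·1419003 − 167419·(-3921849))/1365525584 = 171755775/85345349; β = (20715·(-3921849) − 167419·(-460777))/1365525584 = -256142342/85345349.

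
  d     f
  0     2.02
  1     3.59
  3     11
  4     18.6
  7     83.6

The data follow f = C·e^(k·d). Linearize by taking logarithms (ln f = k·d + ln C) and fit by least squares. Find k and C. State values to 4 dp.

k = 0.5321, C = 2.1159

Linearized form: ln f = k·d + ln C. From the 5 transformed points,
Σd = 15.0000, Σ(d)² = 75.0000, Σln f = 11.7284, Σd·ln f = 51.1468.
Normal system: [[75.0000, 15.0000]; [15.0000, 5]]·[k, ln C]ᵀ = [51.1468, 11.7284]ᵀ.
Slope k = (n·Σd·ln f − Σd·Σln f)/(n·Σ(d)² − (Σd)²) = (5·51.1468 − 15.0000·11.7284)/150.0000 = 0.53206; ln C = (Σln f − k·Σd)/n = 0.74950, so C = exp(0.74950) = 2.11593.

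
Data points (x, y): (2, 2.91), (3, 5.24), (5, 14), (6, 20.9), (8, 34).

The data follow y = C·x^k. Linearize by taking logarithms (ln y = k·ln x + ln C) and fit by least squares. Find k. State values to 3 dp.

k = 1.811

With ln yᵢ as the transformed response and ln xᵢ as the regressor:
Σln x = 7.2724, Σ(ln x)² = 11.8122, Σln y = 11.9296, Σln x·ln y = 19.5868.
Normal system: [[11.8122, 7.2724]; [7.2724, 5]]·[k, ln C]ᵀ = [19.5868, 11.9296]ᵀ.
Solving (det = 6.1731): k = 1.81059, ln C = -0.24753.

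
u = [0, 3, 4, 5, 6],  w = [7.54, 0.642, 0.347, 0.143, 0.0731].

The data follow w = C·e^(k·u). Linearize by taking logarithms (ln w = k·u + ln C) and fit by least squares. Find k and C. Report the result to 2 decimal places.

With ln wᵢ as the transformed response and uᵢ as the regressor:
Over the data: Σu = 18.0000, Σ(u)² = 86.0000, Σln w = -4.0422, Σu·ln w = -30.9833.
Normal system: [[86.0000, 18.0000]; [18.0000, 5]]·[k, ln C]ᵀ = [-30.9833, -4.0422]ᵀ.
Δ = 86.0000·5 − (18.0000)² = 106.0000; k = (-30.9833·5 − 18.0000·-4.0422)/106.0000 = -0.77506, ln C = (86.0000·-4.0422 − 18.0000·-30.9833)/106.0000 = 1.98179, so C = exp(1.98179) = 7.25572.

k = -0.78, C = 7.26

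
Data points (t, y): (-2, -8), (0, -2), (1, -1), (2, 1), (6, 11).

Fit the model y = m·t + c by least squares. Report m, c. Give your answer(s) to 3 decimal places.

Entries of MᵀM: Σt·t = 45, Σt = 7, Σ1 = 5.
Moment sums: Σt·y = 83, Σy = 1.
Eliminating c: 5·(row 1) − 7·(row 2) gives 176·m = 5·83 − 7·1 = 408, so m = 51/22.
Then c = (1 − 7·(51/22))/5 = -67/22.

m = 2.318, c = -3.045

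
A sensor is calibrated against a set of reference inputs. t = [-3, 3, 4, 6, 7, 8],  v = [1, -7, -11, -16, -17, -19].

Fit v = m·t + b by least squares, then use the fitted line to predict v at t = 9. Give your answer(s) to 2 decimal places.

v̂ = -20.54

Normal-equation sums: Σt·t = 183, Σt = 25, Σ1 = 6.
Right-hand side: Σt·v = -435, Σv = -69.
Normal equations: [[183, 25]; [25, 6]]·[m, b]ᵀ = [-435, -69]ᵀ.
Eliminating b: 6·(row 1) − 25·(row 2) gives 473·m = 6·(-435) − 25·(-69) = -885, so m = -885/473.
Then b = ((-69) − 25·(-885/473))/6 = -1752/473.
At t = 9: v̂ = (-885/473)·(9) + (-1752/473)·(1) = -9717/473.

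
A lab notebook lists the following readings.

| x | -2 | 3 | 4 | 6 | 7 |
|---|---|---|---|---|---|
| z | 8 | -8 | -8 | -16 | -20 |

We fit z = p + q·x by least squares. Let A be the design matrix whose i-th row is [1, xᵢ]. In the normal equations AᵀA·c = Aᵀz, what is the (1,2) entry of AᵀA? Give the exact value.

18

Row 1 ↔ basis 1, column 2 ↔ basis x, so (AᵀA)_{1,2} = Σᵢ x = (1)·(-2) + (1)·(3) + (1)·(4) + (1)·(6) + (1)·(7) = 18.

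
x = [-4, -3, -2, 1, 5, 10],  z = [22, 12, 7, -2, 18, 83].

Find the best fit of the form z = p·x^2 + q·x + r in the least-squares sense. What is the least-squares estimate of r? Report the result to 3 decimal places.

Setting ∂/∂p … = 0 gives: 10979·p + 1027·q + 155·r = 9236;  1027·p + 155·q + 7·r = 780;  155·p + 7·q + 6·r = 140.
Row-reducing yields p = 227477/231105, q = -340309/231105, r = -29004/77035.

r = -0.377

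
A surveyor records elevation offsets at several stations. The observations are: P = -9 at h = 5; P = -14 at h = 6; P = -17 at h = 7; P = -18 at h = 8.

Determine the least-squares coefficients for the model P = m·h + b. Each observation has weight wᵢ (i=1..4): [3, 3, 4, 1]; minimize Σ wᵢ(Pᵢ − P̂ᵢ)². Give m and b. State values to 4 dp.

Forming XᵀWX = [[443, 69]; [69, 11]] and XᵀWP = [-1007, -155]ᵀ gives XᵀWX·[m, b]ᵀ = XᵀWP.
Δ = 443·11 − 69² = 112.
m = ((-1007)·11 − 69·(-155))/112 = -191/56; b = (443·(-155) − 69·(-1007))/112 = 409/56.

m = -3.4107, b = 7.3036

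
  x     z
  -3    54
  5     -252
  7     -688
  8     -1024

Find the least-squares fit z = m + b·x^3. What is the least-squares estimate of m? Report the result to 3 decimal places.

The normal system MᵀM·[m, b]ᵀ = Mᵀz is [[4, 953]; [953, 396147]]·[m, b]ᵀ = [-1910, -793230]ᵀ.
Determinant 4·396147 − 953² = 676379.
m = ((-1910)·396147 − 953·(-793230))/676379 = -40740/39787; b = (4·(-793230) − 953·(-1910))/676379 = -79570/39787.

m = -1.024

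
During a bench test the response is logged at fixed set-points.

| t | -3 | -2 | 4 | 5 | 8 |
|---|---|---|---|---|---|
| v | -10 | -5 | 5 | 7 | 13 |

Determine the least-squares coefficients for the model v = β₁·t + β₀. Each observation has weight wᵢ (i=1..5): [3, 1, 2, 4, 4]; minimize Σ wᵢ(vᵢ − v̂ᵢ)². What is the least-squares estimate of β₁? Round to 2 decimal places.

Setting ∂/∂β₁ … = 0 gives: 419·β₁ + 49·β₀ = 696;  49·β₁ + 14·β₀ = 55.
Determinant 419·14 − 49² = 3465.
β₁ = (696·14 − 49·55)/3465 = 1007/495; β₀ = (419·55 − 49·696)/3465 = -11059/3465.

β₁ = 2.03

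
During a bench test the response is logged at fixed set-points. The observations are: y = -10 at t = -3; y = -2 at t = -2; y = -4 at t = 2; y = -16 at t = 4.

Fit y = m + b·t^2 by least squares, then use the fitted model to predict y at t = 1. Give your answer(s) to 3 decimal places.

Setting ∂/∂m … = 0 gives: 4·m + 33·b = -32;  33·m + 369·b = -370.
det = 4·369 − 33² = 387.
m = ((-32)·369 − 33·(-370))/387 = 134/129; b = (4·(-370) − 33·(-32))/387 = -424/387.
At t = 1: ŷ = (134/129)·(1) + (-424/387)·(1) = -22/387.

ŷ = -0.057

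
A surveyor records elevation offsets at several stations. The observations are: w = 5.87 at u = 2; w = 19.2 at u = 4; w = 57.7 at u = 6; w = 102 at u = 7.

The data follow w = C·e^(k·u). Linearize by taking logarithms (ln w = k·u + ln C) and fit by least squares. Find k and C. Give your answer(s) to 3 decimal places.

k = 0.569, C = 1.913

Linearized form: ln w = k·u + ln C. From the 4 transformed points,
Over the data: Σu = 19.0000, Σ(u)² = 105.0000, Σln w = 13.4050, Σu·ln w = 72.0657.
Normal system: [[105.0000, 19.0000]; [19.0000, 4]]·[k, ln C]ᵀ = [72.0657, 13.4050]ᵀ.
Slope k = (n·Σu·ln w − Σu·Σln w)/(n·Σ(u)² − (Σu)²) = (4·72.0657 − 19.0000·13.4050)/59.0000 = 0.56895; ln C = (Σln w − k·Σu)/n = 0.64875, so C = exp(0.64875) = 1.91314.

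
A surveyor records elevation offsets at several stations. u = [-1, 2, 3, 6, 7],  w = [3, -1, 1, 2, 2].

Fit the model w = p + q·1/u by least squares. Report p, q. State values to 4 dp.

p = 1.4559, q = -1.9553

The normal system AᵀA·[p, q]ᵀ = Aᵀw is [[5, 1/7]; [1/7, 1243/882]]·[p, q]ᵀ = [7, -107/42]ᵀ.
Determinant 5·(1243/882) − (1/7)² = 6197/882.
p = (7·(1243/882) − (1/7)·(-107/42))/(6197/882) = 9022/6197; q = (5·(-107/42) − (1/7)·7)/(6197/882) = -12117/6197.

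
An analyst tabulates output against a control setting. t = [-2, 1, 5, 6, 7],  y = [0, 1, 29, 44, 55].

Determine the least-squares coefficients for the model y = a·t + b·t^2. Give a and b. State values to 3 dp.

Setting ∂/∂a … = 0 gives: 115·a + 677·b = 795;  677·a + 4339·b = 5005.
(Σt·t = 115, Σt·t^2 = 677, Σt^2·t^2 = 4339, Σt·y = 795, Σt^2·y = 5005.)
Δ = 115·4339 − 677² = 40656.
a = (795·4339 − 677·5005)/40656 = 3820/2541; b = (115·5005 − 677·795)/40656 = 2335/2541.

a = 1.503, b = 0.919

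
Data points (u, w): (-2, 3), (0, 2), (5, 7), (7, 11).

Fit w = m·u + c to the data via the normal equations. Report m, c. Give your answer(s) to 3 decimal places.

m = 0.915, c = 3.462

The normal system AᵀA·[m, c]ᵀ = Aᵀw is [[78, 10]; [10, 4]]·[m, c]ᵀ = [106, 23]ᵀ.
det = 78·4 − 10² = 212.
m = (106·4 − 10·23)/212 = 97/106; c = (78·23 − 10·106)/212 = 367/106.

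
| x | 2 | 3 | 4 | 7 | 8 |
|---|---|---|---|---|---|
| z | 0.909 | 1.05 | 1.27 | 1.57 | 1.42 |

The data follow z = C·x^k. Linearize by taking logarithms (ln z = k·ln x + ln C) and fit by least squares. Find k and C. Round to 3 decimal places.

Taking logs, ln z = k·ln x + ln C, so regress ln z on ln x.
XᵀX = [[11.7199, 7.2034]; [7.2034, 5]], rhs = [1.9257, 0.9941]ᵀ  (here Σln x = 7.2034, Σ(ln x)² = 11.7199, Σln z = 0.9941, Σln x·ln z = 1.9257).
Slope k = (n·Σln x·ln z − Σln x·Σln z)/(n·Σ(ln x)² − (Σln x)²) = (5·1.9257 − 7.2034·0.9941)/6.7102 = 0.36773; ln C = (Σln z − k·Σln x)/n = -0.33096, so C = exp(-0.33096) = 0.71823.

k = 0.368, C = 0.718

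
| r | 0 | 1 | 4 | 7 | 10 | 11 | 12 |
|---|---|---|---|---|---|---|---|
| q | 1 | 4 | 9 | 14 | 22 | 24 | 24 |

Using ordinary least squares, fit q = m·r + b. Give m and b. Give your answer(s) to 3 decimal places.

m = 1.976, b = 1.298

With design matrix X, XᵀX = [[431, 45]; [45, 7]] and Xᵀq = [910, 98]ᵀ.
Eliminating b: 7·(row 1) − 45·(row 2) gives 992·m = 7·910 − 45·98 = 1960, so m = 245/124.
Then b = (98 − 45·(245/124))/7 = 161/124.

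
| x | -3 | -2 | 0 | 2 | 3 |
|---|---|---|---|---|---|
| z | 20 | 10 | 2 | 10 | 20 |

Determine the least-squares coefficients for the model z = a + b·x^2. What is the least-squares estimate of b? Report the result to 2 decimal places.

b = 2.00

MᵀM·[a, b]ᵀ = Mᵀz reads: 5·a + 26·b = 62;  26·a + 194·b = 440.
det = 5·194 − 26² = 294.
a = (62·194 − 26·440)/294 = 2; b = (5·440 − 26·62)/294 = 2.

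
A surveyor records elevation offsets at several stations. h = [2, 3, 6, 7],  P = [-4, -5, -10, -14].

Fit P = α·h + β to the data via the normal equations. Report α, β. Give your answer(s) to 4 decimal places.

α = -1.9118, β = 0.3529

Sums needed: Σh·h = 98, Σh = 18, Σ1 = 4.
Moment sums: Σh·P = -181, ΣP = -33.
Normal equations: [[98, 18]; [18, 4]]·[α, β]ᵀ = [-181, -33]ᵀ.
Eliminating β: 4·(row 1) − 18·(row 2) gives 68·α = 4·(-181) − 18·(-33) = -130, so α = -65/34.
Then β = ((-33) − 18·(-65/34))/4 = 6/17.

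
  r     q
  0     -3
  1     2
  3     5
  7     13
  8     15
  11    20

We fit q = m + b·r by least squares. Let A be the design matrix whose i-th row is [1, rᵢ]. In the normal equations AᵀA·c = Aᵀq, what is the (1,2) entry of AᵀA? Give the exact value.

Row 1 ↔ basis 1, column 2 ↔ basis r, so (AᵀA)_{1,2} = Σᵢ r = (1)·(0) + (1)·(1) + (1)·(3) + (1)·(7) + (1)·(8) + (1)·(11) = 30.

30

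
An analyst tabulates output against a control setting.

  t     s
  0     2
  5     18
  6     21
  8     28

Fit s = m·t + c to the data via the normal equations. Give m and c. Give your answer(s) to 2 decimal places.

m = 3.23, c = 1.91

The normal equations are: 125·m + 19·c = 440;  19·m + 4·c = 69.
Determinant 125·4 − 19² = 139.
m = (440·4 − 19·69)/139 = 449/139; c = (125·69 − 19·440)/139 = 265/139.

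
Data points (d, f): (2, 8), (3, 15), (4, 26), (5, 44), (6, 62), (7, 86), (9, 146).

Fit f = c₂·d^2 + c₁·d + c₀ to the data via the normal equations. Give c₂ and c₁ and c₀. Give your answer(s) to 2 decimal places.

c₂ = 2.03, c₁ = -2.58, c₀ = 4.74

Compute the Gram sums: Σd^2·d^2 = 11236, Σd^2·d = 1512, Σd^2 = 220, Σd·d = 220, Σd = 36, Σ1 = 7.
And Σd^2·f = 19955, Σd·f = 2673, Σf = 387.
MᵀM·[c₂, c₁, c₀]ᵀ = Mᵀf becomes [[11236, 1512, 220]; [1512, 220, 36]; [220, 36, 7]]·[c₂, c₁, c₀]ᵀ = [19955, 2673, 387]ᵀ.
Inverting the 3×3 Gram matrix, [c₂, c₁, c₀]ᵀ = [20633/10164, -8733/3388, 12049/2541]ᵀ.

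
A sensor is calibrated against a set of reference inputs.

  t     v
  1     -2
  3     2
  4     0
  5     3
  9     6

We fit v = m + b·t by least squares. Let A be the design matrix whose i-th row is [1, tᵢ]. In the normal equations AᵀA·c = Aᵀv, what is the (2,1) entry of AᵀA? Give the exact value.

Row 2 ↔ basis t, column 1 ↔ basis 1, so (AᵀA)_{2,1} = Σᵢ t = (1)·(1) + (3)·(1) + (4)·(1) + (5)·(1) + (9)·(1) = 22.

22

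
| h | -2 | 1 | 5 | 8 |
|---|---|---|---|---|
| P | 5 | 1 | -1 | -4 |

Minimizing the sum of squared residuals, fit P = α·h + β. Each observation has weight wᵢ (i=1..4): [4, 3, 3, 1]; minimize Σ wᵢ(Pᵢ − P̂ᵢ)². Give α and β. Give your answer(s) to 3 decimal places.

α = -0.857, β = 2.857

With design matrix X, XᵀWX = [[158, 18]; [18, 11]] and XᵀWP = [-84, 16]ᵀ.
det = 158·11 − 18² = 1414.
α = ((-84)·11 − 18·16)/1414 = -6/7; β = (158·16 − 18·(-84))/1414 = 20/7.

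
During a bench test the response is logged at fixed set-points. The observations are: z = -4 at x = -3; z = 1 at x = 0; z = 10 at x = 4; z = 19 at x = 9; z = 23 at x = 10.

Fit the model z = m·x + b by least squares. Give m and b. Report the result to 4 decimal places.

The normal system MᵀM·[m, b]ᵀ = Mᵀz is [[206, 20]; [20, 5]]·[m, b]ᵀ = [453, 49]ᵀ.
Eliminating b: 5·(row 1) − 20·(row 2) gives 630·m = 5·453 − 20·49 = 1285, so m = 257/126.
Then b = (49 − 20·(257/126))/5 = 517/315.

m = 2.0397, b = 1.6413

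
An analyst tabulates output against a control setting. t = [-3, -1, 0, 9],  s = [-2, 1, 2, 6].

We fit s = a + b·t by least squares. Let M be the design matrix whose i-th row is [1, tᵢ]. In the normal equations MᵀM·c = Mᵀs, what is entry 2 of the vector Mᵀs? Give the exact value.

59

Entry 2 ↔ basis t, so (Mᵀs)_{2} = Σᵢ (t)·sᵢ = (-3)·(-2) + (-1)·(1) + (0)·(2) + (9)·(6) = 59.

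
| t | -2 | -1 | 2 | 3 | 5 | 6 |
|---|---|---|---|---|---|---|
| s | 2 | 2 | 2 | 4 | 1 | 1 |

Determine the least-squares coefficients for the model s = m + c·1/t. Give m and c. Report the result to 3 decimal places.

AᵀA·[m, c]ᵀ = Aᵀs reads: 6·m + (-3/10)·c = 12;  (-3/10)·m + (1511/900)·c = -3/10.
Determinant 6·(1511/900) − (-3/10)² = 599/60.
m = (12·(1511/900) − (-3/10)·(-3/10))/(599/60) = 6017/2995; c = (6·(-3/10) − (-3/10)·12)/(599/60) = 108/599.

m = 2.009, c = 0.180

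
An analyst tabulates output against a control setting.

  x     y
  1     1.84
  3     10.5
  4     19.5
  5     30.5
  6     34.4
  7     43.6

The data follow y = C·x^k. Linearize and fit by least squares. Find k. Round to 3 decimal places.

k = 1.660

Linearized form: ln y = k·ln x + ln C. From the 6 transformed points,
XᵀX = [[12.7160, 7.8320]; [7.8320, 6]], rhs = [25.8870, 16.6624]ᵀ  (here Σln x = 7.8320, Σ(ln x)² = 12.7160, Σln y = 16.6624, Σln x·ln y = 25.8870).
Solving (det = 14.9557): k = 1.65970, ln C = 0.61060.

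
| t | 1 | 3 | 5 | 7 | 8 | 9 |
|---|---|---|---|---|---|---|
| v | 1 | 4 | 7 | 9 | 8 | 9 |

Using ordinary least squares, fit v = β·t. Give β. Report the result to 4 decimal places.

Sums needed: Σt·t = 229.
And Σt·v = 256.
MᵀM·[β]ᵀ = Mᵀv becomes [[229]]·[β]ᵀ = [256]ᵀ.
β = 256/229 = 1.1179.

β = 1.1179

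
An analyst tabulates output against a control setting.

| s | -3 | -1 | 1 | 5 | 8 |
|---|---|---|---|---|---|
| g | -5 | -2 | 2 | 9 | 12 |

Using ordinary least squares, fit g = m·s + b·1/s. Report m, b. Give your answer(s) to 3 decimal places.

m = 1.575, b = 0.504

With design matrix M, MᵀM = [[100, 5]; [5, 31201/14400]] and Mᵀg = [160, 269/30]ᵀ.
Eliminating b: (31201/14400)·(row 1) − 5·(row 2) gives (27601/144)·m = (31201/14400)·160 − 5·(269/30) = 13583/45, so m = 217328/138005.
Then b = ((269/30) − 5·(217328/138005))/(31201/14400) = 13920/27601.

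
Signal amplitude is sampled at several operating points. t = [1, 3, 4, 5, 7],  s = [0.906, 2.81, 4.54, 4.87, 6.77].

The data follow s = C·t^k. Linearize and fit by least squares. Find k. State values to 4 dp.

With ln sᵢ as the transformed response and ln tᵢ as the regressor:
Sums: Σln t = 6.0403, Σ(ln t)² = 9.5056, Σln s = 5.9430, Σln t·ln s = 9.5019.
Normal system: [[9.5056, 6.0403]; [6.0403, 5]]·[k, ln C]ᵀ = [9.5019, 5.9430]ᵀ.
Solving (det = 11.0434): k = 1.05151, ln C = -0.08167.

k = 1.0515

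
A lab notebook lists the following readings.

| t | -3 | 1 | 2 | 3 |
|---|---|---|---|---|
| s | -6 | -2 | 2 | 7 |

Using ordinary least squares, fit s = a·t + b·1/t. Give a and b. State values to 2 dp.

Setting ∂/∂a … = 0 gives: 23·a + 4·b = 41;  4·a + (53/36)·b = 10/3.
Eliminating b: (53/36)·(row 1) − 4·(row 2) gives (643/36)·a = (53/36)·41 − 4·(10/3) = 1693/36, so a = 1693/643.
Then b = ((10/3) − 4·(1693/643))/(53/36) = -3144/643.

a = 2.63, b = -4.89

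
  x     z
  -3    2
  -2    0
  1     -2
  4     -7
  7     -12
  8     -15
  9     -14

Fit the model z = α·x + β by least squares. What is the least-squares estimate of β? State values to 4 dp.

β = -1.9839

The normal equations are: 224·α + 24·β = -366;  24·α + 7·β = -48.
(Σx·x = 224, Σx = 24, Σ1 = 7, Σx·z = -366, Σz = -48.)
Determinant 224·7 − 24² = 992.
α = ((-366)·7 − 24·(-48))/992 = -705/496; β = (224·(-48) − 24·(-366))/992 = -123/62.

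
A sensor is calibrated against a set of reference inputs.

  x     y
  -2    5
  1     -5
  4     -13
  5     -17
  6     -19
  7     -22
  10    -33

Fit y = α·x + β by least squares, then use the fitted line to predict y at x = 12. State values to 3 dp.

ŷ = -38.241

Compute the Gram sums: Σx·x = 231, Σx = 31, Σ1 = 7.
For Mᵀy: Σx·y = -750, Σy = -104.
Normal equations: [[231, 31]; [31, 7]]·[α, β]ᵀ = [-750, -104]ᵀ.
Eliminating β: 7·(row 1) − 31·(row 2) gives 656·α = 7·(-750) − 31·(-104) = -2026, so α = -1013/328.
Then β = ((-104) − 31·(-1013/328))/7 = -387/328.
At x = 12: ŷ = (-1013/328)·(12) + (-387/328)·(1) = -12543/328.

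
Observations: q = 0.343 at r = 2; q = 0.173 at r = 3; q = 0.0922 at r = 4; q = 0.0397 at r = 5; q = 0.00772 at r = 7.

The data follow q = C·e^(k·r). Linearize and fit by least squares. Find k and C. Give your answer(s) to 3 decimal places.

k = -0.761, C = 1.711

Let Y = ln q. Fitting Y = k·r + ln C by least squares:
AᵀA = [[103.0000, 21.0000]; [21.0000, 5]], rhs = [-67.1182, -13.2986]ᵀ  (here Σr = 21.0000, Σ(r)² = 103.0000, Σln q = -13.2986, Σr·ln q = -67.1182).
Solving (det = 74.0000): k = -0.76108, ln C = 0.53681, so C = exp(0.53681) = 1.71054.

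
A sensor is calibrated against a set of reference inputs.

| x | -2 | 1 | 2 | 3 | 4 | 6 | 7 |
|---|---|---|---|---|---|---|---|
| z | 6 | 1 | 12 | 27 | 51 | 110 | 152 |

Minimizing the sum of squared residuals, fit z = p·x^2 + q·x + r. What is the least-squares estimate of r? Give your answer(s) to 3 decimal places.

Compute the Gram sums: Σx^2·x^2 = 4067, Σx^2·x = 651, Σx^2 = 119, Σx·x = 119, Σx = 21, Σ1 = 7.
For Aᵀz: Σx^2·z = 12540, Σx·z = 2022, Σz = 359.
AᵀA·[p, q, r]ᵀ = Aᵀz becomes [[4067, 651, 119]; [651, 119, 21]; [119, 21, 7]]·[p, q, r]ᵀ = [12540, 2022, 359]ᵀ.
Inverting the 3×3 Gram matrix, [p, q, r]ᵀ = [5903/2002, 399/286, -3028/1001]ᵀ.

r = -3.025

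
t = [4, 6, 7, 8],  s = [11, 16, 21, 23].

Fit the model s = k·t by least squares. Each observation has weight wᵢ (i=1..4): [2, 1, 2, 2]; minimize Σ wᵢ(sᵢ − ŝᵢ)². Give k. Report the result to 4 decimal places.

With design matrix X, XᵀWX = [[294]] and XᵀWs = [846]ᵀ.
k = 846/294 = 2.87755.

k = 2.8776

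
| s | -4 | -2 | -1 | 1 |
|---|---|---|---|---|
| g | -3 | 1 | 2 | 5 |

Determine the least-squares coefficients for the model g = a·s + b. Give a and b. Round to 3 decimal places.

a = 1.577, b = 3.615

The normal system AᵀA·[a, b]ᵀ = Aᵀg is [[22, -6]; [-6, 4]]·[a, b]ᵀ = [13, 5]ᵀ.
Eliminating b: 4·(row 1) − (-6)·(row 2) gives 52·a = 4·13 − (-6)·5 = 82, so a = 41/26.
Then b = (5 − (-6)·(41/26))/4 = 47/13.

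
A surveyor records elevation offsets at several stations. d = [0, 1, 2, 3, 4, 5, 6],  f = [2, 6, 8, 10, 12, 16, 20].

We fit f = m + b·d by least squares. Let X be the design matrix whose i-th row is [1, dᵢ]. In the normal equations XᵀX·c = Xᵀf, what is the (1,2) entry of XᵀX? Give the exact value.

Row 1 ↔ basis 1, column 2 ↔ basis d, so (XᵀX)_{1,2} = Σᵢ d = (1)·(0) + (1)·(1) + (1)·(2) + (1)·(3) + (1)·(4) + (1)·(5) + (1)·(6) = 21.

21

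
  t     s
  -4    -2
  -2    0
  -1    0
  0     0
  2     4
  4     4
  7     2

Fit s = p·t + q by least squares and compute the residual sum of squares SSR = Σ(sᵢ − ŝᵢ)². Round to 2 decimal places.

SSR = 12.80

Normal-equation sums: Σt·t = 90, Σt = 6, Σ1 = 7.
And Σt·s = 46, Σs = 8.
Normal equations: [[90, 6]; [6, 7]]·[p, q]ᵀ = [46, 8]ᵀ.
det = 90·7 − 6² = 594.
p = (46·7 − 6·8)/594 = 137/297; q = (90·8 − 6·46)/594 = 74/99.
Residuals: -268/297, 52/297, -85/297, -74/99, 692/297, 38/27, -587/297; SSR = 3802/297.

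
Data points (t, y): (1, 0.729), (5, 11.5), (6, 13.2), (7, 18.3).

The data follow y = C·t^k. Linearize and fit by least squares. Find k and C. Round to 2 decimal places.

Linearized form: ln y = k·ln t + ln C. From the 4 transformed points,
Sums: Σln t = 5.3471, Σ(ln t)² = 9.5873, Σln y = 7.6134, Σln t·ln y = 14.2105.
Normal system: [[9.5873, 5.3471]; [5.3471, 4]]·[k, ln C]ᵀ = [14.2105, 7.6134]ᵀ.
Slope k = (n·Σln t·ln y − Σln t·Σln y)/(n·Σ(ln t)² − (Σln t)²) = (4·14.2105 − 5.3471·7.6134)/9.7575 = 1.65334; ln C = (Σln y − k·Σln t)/n = -0.30680, so C = exp(-0.30680) = 0.73580.

k = 1.65, C = 0.74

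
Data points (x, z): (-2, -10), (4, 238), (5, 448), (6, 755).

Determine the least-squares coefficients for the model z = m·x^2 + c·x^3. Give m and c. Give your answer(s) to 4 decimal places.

Entries of MᵀM: Σx^2·x^2 = 2193, Σx^2·x^3 = 11893, Σx^3·x^3 = 66441.
Right-hand side: Σx^2·z = 42148, Σx^3·z = 234392.
So MᵀM·[m, c]ᵀ = Mᵀz: [[2193, 11893]; [11893, 66441]]·[m, c]ᵀ = [42148, 234392]ᵀ.
Δ = 2193·66441 − 11893² = 4261664.
m = (42148·66441 − 11893·234392)/4261664 = 3182803/1065416; c = (2193·234392 − 11893·42148)/4261664 = 3188873/1065416.

m = 2.9874, c = 2.9931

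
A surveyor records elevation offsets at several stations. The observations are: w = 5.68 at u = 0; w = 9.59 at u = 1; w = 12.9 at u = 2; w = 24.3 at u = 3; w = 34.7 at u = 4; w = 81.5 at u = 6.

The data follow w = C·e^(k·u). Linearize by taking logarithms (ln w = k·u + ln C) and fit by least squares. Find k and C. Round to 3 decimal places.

Taking logs, ln w = k·u + ln C, so regress ln w on u.
Σu = 16.0000, Σ(u)² = 66.0000, Σln w = 17.6927, Σu·ln w = 57.5372.
Normal system: [[66.0000, 16.0000]; [16.0000, 6]]·[k, ln C]ᵀ = [57.5372, 17.6927]ᵀ.
Slope k = (n·Σu·ln w − Σu·Σln w)/(n·Σ(u)² − (Σu)²) = (6·57.5372 − 16.0000·17.6927)/140.0000 = 0.44385; ln C = (Σln w − k·Σu)/n = 1.76518, so C = exp(1.76518) = 5.84260.

k = 0.444, C = 5.843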